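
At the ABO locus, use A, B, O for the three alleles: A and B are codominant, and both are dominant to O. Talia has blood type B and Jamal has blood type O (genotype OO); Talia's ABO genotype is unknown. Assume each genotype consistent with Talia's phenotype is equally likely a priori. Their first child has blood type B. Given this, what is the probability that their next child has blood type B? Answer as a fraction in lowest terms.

5/6

Possible genotypes: Talia ∈ {BB, BO}; Jamal ∈ {OO}.
Weight each parental genotype pair by prior × P(type-B child):
  BB × OO: posterior weight 2/3; P(next child type B) = 1.
  BO × OO: posterior weight 1/3; P(next child type B) = 1/2.
Weighted sum = 5/6.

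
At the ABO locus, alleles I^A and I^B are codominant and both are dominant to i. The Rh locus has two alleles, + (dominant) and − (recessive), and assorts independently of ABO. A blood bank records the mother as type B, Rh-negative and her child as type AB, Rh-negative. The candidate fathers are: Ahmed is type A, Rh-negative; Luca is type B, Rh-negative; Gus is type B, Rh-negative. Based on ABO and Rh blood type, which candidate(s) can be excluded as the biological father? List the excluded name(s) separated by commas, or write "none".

A candidate is excluded only if no genotype consistent with his phenotype could produce a type AB, Rh-negative child with a type B, Rh-negative mother.
Luca (type B, Rh-): no genotype consistent with that phenotype can produce a type-AB Rh- child with a type-B mother.
Gus (type B, Rh-): no genotype consistent with that phenotype can produce a type-AB Rh- child with a type-B mother.

Luca, Gus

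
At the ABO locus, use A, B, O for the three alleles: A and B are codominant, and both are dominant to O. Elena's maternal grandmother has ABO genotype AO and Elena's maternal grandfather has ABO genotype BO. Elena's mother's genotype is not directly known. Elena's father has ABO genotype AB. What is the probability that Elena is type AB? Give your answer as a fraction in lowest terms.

1/4

Elena's mother's ABO genotype from AO × BO: 1/4 AB, 1/4 AO, 1/4 BO, 1/4 OO.
Crossing each possibility with the father AB and summing P(type AB): 1/4·1/2 + 1/4·1/4 + 1/4·1/4 + 1/4·0 = 1/4.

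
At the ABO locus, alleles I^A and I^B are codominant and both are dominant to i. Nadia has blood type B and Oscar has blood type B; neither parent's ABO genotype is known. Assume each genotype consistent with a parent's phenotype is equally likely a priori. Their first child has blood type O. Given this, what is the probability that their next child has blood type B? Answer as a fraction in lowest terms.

3/4

Possible genotypes: Nadia ∈ {I^B I^B, I^B i}; Oscar ∈ {I^B I^B, I^B i}.
Weight each parental genotype pair by prior × P(type-O child):
  I^B i × I^B i: posterior weight 1; P(next child type B) = 3/4.
Weighted sum = 3/4.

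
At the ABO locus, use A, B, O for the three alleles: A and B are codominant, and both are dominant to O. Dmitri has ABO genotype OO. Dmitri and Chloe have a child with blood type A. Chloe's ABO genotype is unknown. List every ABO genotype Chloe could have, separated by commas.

AA, AB, AO

For each candidate genotype of Chloe, check whether crossing it with OO can produce every observed child phenotype.
  AA → possible child types {A} ✓
  AB → possible child types {A, B} ✓
  AO → possible child types {O, A} ✓
  BB → possible child types {B} ✗
  BO → possible child types {O, B} ✗
  OO → possible child types {O} ✗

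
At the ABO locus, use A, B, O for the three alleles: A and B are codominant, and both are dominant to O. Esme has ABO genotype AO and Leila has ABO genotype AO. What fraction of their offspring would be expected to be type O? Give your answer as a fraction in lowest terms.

ABO cross AO × AO → offspring phenotypes: 1/4 O, 3/4 A.
So P(type O) = 1/4.

1/4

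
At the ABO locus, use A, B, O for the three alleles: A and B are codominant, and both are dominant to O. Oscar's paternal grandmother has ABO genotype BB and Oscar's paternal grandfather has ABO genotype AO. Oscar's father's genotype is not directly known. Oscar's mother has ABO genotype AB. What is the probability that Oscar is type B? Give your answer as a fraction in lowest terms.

3/8

Oscar's father's ABO genotype from BB × AO: 1/2 AB, 1/2 BO.
Crossing each possibility with the mother AB and summing P(type B): 1/2·1/4 + 1/2·1/2 = 3/8.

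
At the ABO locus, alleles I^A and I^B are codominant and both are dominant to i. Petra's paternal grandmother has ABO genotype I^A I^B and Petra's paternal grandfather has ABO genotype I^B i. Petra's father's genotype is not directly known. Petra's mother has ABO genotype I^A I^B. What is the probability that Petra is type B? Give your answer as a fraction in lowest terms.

3/8

Petra's father's ABO genotype from I^A I^B × I^B i: 1/4 I^A I^B, 1/4 I^A i, 1/4 I^B I^B, 1/4 I^B i.
Crossing each possibility with the mother I^A I^B and summing P(type B): 1/4·1/4 + 1/4·1/4 + 1/4·1/2 + 1/4·1/2 = 3/8.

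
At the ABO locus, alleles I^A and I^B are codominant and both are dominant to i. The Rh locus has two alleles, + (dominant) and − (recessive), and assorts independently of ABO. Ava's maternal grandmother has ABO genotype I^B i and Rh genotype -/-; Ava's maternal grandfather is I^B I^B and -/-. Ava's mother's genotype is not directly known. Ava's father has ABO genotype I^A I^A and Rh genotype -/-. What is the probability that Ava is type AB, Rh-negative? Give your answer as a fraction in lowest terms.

Ava's mother's ABO genotype from I^B i × I^B I^B: 1/2 I^B I^B, 1/2 I^B i.
Crossing each possibility with the father I^A I^A and summing P(type AB): 1/2·1 + 1/2·1/2 = 3/4.
Similarly for Rh via the mother's Rh distribution: P(Rh-) = 1.
Independent loci: 3/4 × 1 = 3/4.

3/4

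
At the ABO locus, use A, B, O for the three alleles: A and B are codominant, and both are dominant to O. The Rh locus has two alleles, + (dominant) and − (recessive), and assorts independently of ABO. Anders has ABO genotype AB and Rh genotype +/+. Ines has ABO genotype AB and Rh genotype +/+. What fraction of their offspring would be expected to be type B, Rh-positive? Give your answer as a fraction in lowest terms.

ABO cross AB × AB → offspring phenotypes: 1/4 A, 1/4 B, 1/2 AB.
Rh cross +/+ × +/+ → 1 Rh+.
Independent loci: P(type B, Rh-positive) = 1/4 × 1 = 1/4.

1/4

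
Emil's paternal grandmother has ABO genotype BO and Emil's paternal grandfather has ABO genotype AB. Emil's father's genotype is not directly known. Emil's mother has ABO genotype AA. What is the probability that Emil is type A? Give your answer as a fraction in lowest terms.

1/2

Emil's father's ABO genotype from BO × AB: 1/4 AB, 1/4 AO, 1/4 BB, 1/4 BO.
Crossing each possibility with the mother AA and summing P(type A): 1/4·1/2 + 1/4·1 + 1/4·0 + 1/4·1/2 = 1/2.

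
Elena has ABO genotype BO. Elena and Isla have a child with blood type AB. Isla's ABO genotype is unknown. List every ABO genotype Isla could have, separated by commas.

AA, AB, AO

For each candidate genotype of Isla, check whether crossing it with BO can produce every observed child phenotype.
  AA → possible child types {A, AB} ✓
  AB → possible child types {A, B, AB} ✓
  AO → possible child types {O, A, B, AB} ✓
  BB → possible child types {B} ✗
  BO → possible child types {O, B} ✗
  OO → possible child types {O, B} ✗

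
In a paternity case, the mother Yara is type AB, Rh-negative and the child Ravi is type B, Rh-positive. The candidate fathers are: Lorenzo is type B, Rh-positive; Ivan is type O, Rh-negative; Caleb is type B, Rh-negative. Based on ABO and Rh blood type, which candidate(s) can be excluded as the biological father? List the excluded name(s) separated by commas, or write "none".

A candidate is excluded only if no genotype consistent with his phenotype could produce a type B, Rh-positive child with a type AB, Rh-negative mother.
Ivan (type O, Rh-): no genotype consistent with that phenotype can produce a type-B Rh+ child with a type-AB mother.
Caleb (type B, Rh-): no genotype consistent with that phenotype can produce a type-B Rh+ child with a type-AB mother.

Ivan, Caleb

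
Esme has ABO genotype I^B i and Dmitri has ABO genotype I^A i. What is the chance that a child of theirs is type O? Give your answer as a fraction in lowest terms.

ABO cross I^B i × I^A i → offspring phenotypes: 1/4 O, 1/4 A, 1/4 B, 1/4 AB.
So P(type O) = 1/4.

1/4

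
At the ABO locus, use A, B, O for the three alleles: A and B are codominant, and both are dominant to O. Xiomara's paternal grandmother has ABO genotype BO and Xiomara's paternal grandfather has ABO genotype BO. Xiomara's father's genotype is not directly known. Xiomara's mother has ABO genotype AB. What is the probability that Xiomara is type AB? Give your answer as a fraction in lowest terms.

1/4

Xiomara's father's ABO genotype from BO × BO: 1/4 BB, 1/2 BO, 1/4 OO.
Crossing each possibility with the mother AB and summing P(type AB): 1/4·1/2 + 1/2·1/4 + 1/4·0 = 1/4.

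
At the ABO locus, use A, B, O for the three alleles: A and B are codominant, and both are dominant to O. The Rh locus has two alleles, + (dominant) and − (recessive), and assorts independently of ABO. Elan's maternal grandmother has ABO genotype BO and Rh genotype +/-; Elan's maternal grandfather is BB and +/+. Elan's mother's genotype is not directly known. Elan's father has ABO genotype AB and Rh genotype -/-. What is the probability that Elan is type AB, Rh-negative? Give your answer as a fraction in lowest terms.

3/32

Elan's mother's ABO genotype from BO × BB: 1/2 BB, 1/2 BO.
Crossing each possibility with the father AB and summing P(type AB): 1/2·1/2 + 1/2·1/4 = 3/8.
Similarly for Rh via the mother's Rh distribution: P(Rh-) = 1/4.
Independent loci: 3/8 × 1/4 = 3/32.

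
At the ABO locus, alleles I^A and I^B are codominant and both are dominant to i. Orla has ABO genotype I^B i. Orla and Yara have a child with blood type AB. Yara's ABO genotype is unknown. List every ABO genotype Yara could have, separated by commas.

I^A I^A, I^A I^B, I^A i

For each candidate genotype of Yara, check whether crossing it with I^B i can produce every observed child phenotype.
  I^A I^A → possible child types {A, AB} ✓
  I^A I^B → possible child types {A, B, AB} ✓
  I^A i → possible child types {O, A, B, AB} ✓
  I^B I^B → possible child types {B} ✗
  I^B i → possible child types {O, B} ✗
  i i → possible child types {O, B} ✗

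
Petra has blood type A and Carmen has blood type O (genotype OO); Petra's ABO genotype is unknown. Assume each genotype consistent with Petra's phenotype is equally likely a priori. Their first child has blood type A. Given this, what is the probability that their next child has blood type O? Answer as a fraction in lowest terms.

Possible genotypes: Petra ∈ {AA, AO}; Carmen ∈ {OO}.
Weight each parental genotype pair by prior × P(type-A child):
  AA × OO: posterior weight 2/3; P(next child type O) = 0.
  AO × OO: posterior weight 1/3; P(next child type O) = 1/2.
Weighted sum = 1/6.

1/6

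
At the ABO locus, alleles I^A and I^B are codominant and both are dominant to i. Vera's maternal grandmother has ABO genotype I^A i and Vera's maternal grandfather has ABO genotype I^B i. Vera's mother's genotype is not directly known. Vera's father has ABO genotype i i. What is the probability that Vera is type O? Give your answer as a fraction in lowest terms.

Vera's mother's ABO genotype from I^A i × I^B i: 1/4 I^A I^B, 1/4 I^A i, 1/4 I^B i, 1/4 i i.
Crossing each possibility with the father i i and summing P(type O): 1/4·0 + 1/4·1/2 + 1/4·1/2 + 1/4·1 = 1/2.

1/2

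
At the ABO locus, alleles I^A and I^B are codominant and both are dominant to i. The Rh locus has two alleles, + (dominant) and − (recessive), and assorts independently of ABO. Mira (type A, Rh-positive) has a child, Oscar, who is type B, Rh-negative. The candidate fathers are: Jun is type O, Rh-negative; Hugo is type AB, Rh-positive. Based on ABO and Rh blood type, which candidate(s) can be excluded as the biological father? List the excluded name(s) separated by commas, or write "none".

Jun

A candidate is excluded only if no genotype consistent with his phenotype could produce a type B, Rh-negative child with a type A, Rh-positive mother.
Jun (type O, Rh-): no genotype consistent with that phenotype can produce a type-B Rh- child with a type-A mother.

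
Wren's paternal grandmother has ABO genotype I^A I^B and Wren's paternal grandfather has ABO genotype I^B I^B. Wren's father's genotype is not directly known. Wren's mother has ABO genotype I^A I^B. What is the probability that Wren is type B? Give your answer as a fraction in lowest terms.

Wren's father's ABO genotype from I^A I^B × I^B I^B: 1/2 I^A I^B, 1/2 I^B I^B.
Crossing each possibility with the mother I^A I^B and summing P(type B): 1/2·1/4 + 1/2·1/2 = 3/8.

3/8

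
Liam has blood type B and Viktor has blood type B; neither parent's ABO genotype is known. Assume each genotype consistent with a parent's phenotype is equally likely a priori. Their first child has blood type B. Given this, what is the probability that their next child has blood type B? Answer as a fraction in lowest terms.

Possible genotypes: Liam ∈ {I^B I^B, I^B i}; Viktor ∈ {I^B I^B, I^B i}.
Weight each parental genotype pair by prior × P(type-B child):
  I^B I^B × I^B I^B: posterior weight 4/15; P(next child type B) = 1.
  I^B I^B × I^B i: posterior weight 4/15; P(next child type B) = 1.
  I^B i × I^B I^B: posterior weight 4/15; P(next child type B) = 1.
  I^B i × I^B i: posterior weight 1/5; P(next child type B) = 3/4.
Weighted sum = 19/20.

19/20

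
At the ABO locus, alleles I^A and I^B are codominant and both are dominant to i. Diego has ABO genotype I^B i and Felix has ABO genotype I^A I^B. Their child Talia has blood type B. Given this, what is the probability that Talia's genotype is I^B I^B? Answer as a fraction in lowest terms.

Cross I^B i × I^A I^B → 1/4 I^A I^B, 1/4 I^A i, 1/4 I^B I^B, 1/4 I^B i.
Type-B genotypes among offspring: I^B I^B (1/4), I^B i (1/4); total 1/2.
P(I^B I^B | type B) = (1/4) / (1/2) = 1/2.

1/2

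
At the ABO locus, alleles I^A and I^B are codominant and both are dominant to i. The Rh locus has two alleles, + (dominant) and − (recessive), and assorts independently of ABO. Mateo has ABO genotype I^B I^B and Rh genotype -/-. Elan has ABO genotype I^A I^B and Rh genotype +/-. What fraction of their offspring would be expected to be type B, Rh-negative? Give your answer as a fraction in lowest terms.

ABO cross I^B I^B × I^A I^B → offspring phenotypes: 1/2 B, 1/2 AB.
Rh cross -/- × +/- → 1/2 Rh+, 1/2 Rh-.
Independent loci: P(type B, Rh-negative) = 1/2 × 1/2 = 1/4.

1/4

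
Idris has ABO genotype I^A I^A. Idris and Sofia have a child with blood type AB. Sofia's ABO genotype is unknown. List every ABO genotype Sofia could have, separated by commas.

For each candidate genotype of Sofia, check whether crossing it with I^A I^A can produce every observed child phenotype.
  I^A I^A → possible child types {A} ✗
  I^A I^B → possible child types {A, AB} ✓
  I^A i → possible child types {A} ✗
  I^B I^B → possible child types {AB} ✓
  I^B i → possible child types {A, AB} ✓
  i i → possible child types {A} ✗

I^A I^B, I^B I^B, I^B i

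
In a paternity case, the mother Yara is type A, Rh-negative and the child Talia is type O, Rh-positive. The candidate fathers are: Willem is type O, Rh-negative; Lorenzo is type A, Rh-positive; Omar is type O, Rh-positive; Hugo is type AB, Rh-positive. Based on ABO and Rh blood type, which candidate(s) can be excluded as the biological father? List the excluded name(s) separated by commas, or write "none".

Willem, Hugo

A candidate is excluded only if no genotype consistent with his phenotype could produce a type O, Rh-positive child with a type A, Rh-negative mother.
Willem (type O, Rh-): no genotype consistent with that phenotype can produce a type-O Rh+ child with a type-A mother.
Hugo (type AB, Rh+): no genotype consistent with that phenotype can produce a type-O Rh+ child with a type-A mother.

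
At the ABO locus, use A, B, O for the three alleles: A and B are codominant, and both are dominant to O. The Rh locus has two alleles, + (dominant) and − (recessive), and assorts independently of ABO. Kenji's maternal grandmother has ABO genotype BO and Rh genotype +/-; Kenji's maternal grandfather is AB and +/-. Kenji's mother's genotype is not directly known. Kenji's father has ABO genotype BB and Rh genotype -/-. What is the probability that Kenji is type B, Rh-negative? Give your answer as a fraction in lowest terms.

3/8

Kenji's mother's ABO genotype from BO × AB: 1/4 AB, 1/4 AO, 1/4 BB, 1/4 BO.
Crossing each possibility with the father BB and summing P(type B): 1/4·1/2 + 1/4·1/2 + 1/4·1 + 1/4·1 = 3/4.
Similarly for Rh via the mother's Rh distribution: P(Rh-) = 1/2.
Independent loci: 3/4 × 1/2 = 3/8.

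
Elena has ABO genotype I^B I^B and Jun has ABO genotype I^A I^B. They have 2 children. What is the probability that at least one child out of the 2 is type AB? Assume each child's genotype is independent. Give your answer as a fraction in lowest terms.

3/4

ABO cross I^B I^B × I^A I^B → 1/2 B, 1/2 AB.
So P(type AB) = 1/2 per child.
P(none) = (1/2)^2 = 1/4; P(at least one) = 1 − 1/4 = 3/4.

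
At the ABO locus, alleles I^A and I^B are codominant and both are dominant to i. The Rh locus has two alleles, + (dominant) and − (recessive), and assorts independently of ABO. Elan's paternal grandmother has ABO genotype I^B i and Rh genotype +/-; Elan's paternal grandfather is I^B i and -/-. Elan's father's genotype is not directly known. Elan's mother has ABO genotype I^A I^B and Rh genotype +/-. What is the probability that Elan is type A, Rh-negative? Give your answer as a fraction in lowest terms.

3/32

Elan's father's ABO genotype from I^B i × I^B i: 1/4 I^B I^B, 1/2 I^B i, 1/4 i i.
Crossing each possibility with the mother I^A I^B and summing P(type A): 1/4·0 + 1/2·1/4 + 1/4·1/2 = 1/4.
Similarly for Rh via the father's Rh distribution: P(Rh-) = 3/8.
Independent loci: 1/4 × 3/8 = 3/32.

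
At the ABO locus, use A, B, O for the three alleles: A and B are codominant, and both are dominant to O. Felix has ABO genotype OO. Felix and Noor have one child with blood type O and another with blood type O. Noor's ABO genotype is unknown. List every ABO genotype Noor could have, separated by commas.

For each candidate genotype of Noor, check whether crossing it with OO can produce every observed child phenotype.
  AA → possible child types {A} ✗
  AB → possible child types {A, B} ✗
  AO → possible child types {O, A} ✓
  BB → possible child types {B} ✗
  BO → possible child types {O, B} ✓
  OO → possible child types {O} ✓

AO, BO, OO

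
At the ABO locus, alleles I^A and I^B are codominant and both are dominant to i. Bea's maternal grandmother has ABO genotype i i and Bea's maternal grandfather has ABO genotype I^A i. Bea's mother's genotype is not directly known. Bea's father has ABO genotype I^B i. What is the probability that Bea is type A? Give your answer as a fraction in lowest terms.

1/8

Bea's mother's ABO genotype from i i × I^A i: 1/2 I^A i, 1/2 i i.
Crossing each possibility with the father I^B i and summing P(type A): 1/2·1/4 + 1/2·0 = 1/8.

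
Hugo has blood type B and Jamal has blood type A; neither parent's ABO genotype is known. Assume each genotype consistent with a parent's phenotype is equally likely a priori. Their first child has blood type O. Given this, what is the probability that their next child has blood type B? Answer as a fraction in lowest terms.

Possible genotypes: Hugo ∈ {BB, BO}; Jamal ∈ {AA, AO}.
Weight each parental genotype pair by prior × P(type-O child):
  BO × AO: posterior weight 1; P(next child type B) = 1/4.
Weighted sum = 1/4.

1/4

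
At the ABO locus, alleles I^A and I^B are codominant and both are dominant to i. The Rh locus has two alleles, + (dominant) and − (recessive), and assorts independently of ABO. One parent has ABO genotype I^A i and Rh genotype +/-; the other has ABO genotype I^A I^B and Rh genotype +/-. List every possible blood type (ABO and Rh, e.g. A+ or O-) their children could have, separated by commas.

Gametes from I^A i × I^A I^B give offspring ABO genotypes I^A I^A, I^A I^B, I^A i, I^B i, i.e. phenotypes A, B, AB.
Rh cross +/- × +/- → phenotypes Rh+, Rh-.
Combining independently: A+, A-, B+, B-, AB+, AB-.

A+, A-, B+, B-, AB+, AB-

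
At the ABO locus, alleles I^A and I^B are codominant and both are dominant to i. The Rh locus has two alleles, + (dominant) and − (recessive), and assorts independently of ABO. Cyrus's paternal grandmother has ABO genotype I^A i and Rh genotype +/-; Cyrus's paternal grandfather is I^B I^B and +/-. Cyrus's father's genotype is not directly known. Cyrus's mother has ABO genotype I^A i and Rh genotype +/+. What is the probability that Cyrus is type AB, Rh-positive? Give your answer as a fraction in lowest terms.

1/4

Cyrus's father's ABO genotype from I^A i × I^B I^B: 1/2 I^A I^B, 1/2 I^B i.
Crossing each possibility with the mother I^A i and summing P(type AB): 1/2·1/4 + 1/2·1/4 = 1/4.
Similarly for Rh via the father's Rh distribution: P(Rh+) = 1.
Independent loci: 1/4 × 1 = 1/4.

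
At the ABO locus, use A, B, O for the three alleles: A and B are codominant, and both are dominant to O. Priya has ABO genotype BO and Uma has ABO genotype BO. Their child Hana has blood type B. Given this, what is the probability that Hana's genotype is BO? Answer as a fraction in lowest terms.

2/3

Cross BO × BO → 1/4 BB, 1/2 BO, 1/4 OO.
Type-B genotypes among offspring: BB (1/4), BO (1/2); total 3/4.
P(BO | type B) = (1/2) / (3/4) = 2/3.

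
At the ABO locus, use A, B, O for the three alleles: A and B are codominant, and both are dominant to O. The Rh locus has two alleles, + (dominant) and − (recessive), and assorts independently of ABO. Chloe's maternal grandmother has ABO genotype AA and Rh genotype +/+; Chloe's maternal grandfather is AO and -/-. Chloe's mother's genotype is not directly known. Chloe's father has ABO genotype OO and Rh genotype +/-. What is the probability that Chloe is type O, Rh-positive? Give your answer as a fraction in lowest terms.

Chloe's mother's ABO genotype from AA × AO: 1/2 AA, 1/2 AO.
Crossing each possibility with the father OO and summing P(type O): 1/2·0 + 1/2·1/2 = 1/4.
Similarly for Rh via the mother's Rh distribution: P(Rh+) = 3/4.
Independent loci: 1/4 × 3/4 = 3/16.

3/16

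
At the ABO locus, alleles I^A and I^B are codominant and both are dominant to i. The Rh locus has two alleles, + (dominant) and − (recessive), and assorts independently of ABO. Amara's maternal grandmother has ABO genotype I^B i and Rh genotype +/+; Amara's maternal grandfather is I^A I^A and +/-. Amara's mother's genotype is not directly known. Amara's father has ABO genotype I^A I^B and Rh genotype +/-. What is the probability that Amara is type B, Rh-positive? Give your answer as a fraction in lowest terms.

Amara's mother's ABO genotype from I^B i × I^A I^A: 1/2 I^A I^B, 1/2 I^A i.
Crossing each possibility with the father I^A I^B and summing P(type B): 1/2·1/4 + 1/2·1/4 = 1/4.
Similarly for Rh via the mother's Rh distribution: P(Rh+) = 7/8.
Independent loci: 1/4 × 7/8 = 7/32.

7/32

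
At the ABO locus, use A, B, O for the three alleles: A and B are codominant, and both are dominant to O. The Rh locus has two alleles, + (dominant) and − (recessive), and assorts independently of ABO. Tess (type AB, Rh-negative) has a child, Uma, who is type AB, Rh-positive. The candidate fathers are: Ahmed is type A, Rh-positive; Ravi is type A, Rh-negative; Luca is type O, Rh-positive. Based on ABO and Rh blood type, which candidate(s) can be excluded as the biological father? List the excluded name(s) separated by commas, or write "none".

A candidate is excluded only if no genotype consistent with his phenotype could produce a type AB, Rh-positive child with a type AB, Rh-negative mother.
Ravi (type A, Rh-): no genotype consistent with that phenotype can produce a type-AB Rh+ child with a type-AB mother.
Luca (type O, Rh+): no genotype consistent with that phenotype can produce a type-AB Rh+ child with a type-AB mother.

Ravi, Luca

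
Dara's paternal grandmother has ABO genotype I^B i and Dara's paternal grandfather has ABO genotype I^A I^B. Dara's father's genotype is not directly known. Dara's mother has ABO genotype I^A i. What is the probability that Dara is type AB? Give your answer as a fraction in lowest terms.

Dara's father's ABO genotype from I^B i × I^A I^B: 1/4 I^A I^B, 1/4 I^A i, 1/4 I^B I^B, 1/4 I^B i.
Crossing each possibility with the mother I^A i and summing P(type AB): 1/4·1/4 + 1/4·0 + 1/4·1/2 + 1/4·1/4 = 1/4.

1/4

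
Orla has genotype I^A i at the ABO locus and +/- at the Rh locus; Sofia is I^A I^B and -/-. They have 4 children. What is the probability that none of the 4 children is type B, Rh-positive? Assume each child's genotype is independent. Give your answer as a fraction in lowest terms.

2401/4096

ABO cross I^A i × I^A I^B → 1/2 A, 1/4 B, 1/4 AB.
Rh cross +/- × -/- → 1/2 Rh+, 1/2 Rh-; so P(type B, Rh-positive) = 1/4 × 1/2 = 1/8 per child.
P(not type B, Rh-positive) = 7/8 for one child; (7/8)^4 = 2401/4096.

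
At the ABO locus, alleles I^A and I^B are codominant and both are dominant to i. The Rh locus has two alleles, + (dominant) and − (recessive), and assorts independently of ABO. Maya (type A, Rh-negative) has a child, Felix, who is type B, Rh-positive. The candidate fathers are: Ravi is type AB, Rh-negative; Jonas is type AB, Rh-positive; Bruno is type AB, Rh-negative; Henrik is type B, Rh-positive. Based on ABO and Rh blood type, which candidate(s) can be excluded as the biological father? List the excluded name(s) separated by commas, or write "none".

Ravi, Bruno

A candidate is excluded only if no genotype consistent with his phenotype could produce a type B, Rh-positive child with a type A, Rh-negative mother.
Ravi (type AB, Rh-): no genotype consistent with that phenotype can produce a type-B Rh+ child with a type-A mother.
Bruno (type AB, Rh-): no genotype consistent with that phenotype can produce a type-B Rh+ child with a type-A mother.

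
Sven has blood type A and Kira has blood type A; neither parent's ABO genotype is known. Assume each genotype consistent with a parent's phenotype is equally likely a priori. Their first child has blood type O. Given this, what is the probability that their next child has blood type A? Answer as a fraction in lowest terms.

Possible genotypes: Sven ∈ {AA, AO}; Kira ∈ {AA, AO}.
Weight each parental genotype pair by prior × P(type-O child):
  AO × AO: posterior weight 1; P(next child type A) = 3/4.
Weighted sum = 3/4.

3/4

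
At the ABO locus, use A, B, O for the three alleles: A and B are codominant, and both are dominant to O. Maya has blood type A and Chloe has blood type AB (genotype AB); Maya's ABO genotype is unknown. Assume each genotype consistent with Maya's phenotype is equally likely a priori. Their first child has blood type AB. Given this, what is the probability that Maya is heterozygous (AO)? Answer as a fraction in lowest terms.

1/3

Possible genotypes: Maya ∈ {AA, AO}; Chloe ∈ {AB}.
Weight each parental genotype pair by prior × P(type-AB child):
  AA × AB: posterior weight 2/3.
  AO × AB: posterior weight 1/3.
Sum the posterior weight over pairs where Maya is AO: 1/3.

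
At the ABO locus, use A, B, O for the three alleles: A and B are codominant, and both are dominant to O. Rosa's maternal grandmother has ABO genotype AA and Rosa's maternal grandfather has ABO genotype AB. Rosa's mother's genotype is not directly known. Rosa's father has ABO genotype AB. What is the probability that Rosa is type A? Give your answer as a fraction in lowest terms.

Rosa's mother's ABO genotype from AA × AB: 1/2 AA, 1/2 AB.
Crossing each possibility with the father AB and summing P(type A): 1/2·1/2 + 1/2·1/4 = 3/8.

3/8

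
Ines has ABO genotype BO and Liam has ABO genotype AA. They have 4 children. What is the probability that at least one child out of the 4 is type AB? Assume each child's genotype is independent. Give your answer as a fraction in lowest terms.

ABO cross BO × AA → 1/2 A, 1/2 AB.
So P(type AB) = 1/2 per child.
P(none) = (1/2)^4 = 1/16; P(at least one) = 1 − 1/16 = 15/16.

15/16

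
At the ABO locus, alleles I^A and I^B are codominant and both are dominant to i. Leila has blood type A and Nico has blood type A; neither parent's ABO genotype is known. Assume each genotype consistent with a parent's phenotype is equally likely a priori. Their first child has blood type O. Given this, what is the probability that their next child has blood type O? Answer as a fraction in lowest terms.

Possible genotypes: Leila ∈ {I^A I^A, I^A i}; Nico ∈ {I^A I^A, I^A i}.
Weight each parental genotype pair by prior × P(type-O child):
  I^A i × I^A i: posterior weight 1; P(next child type O) = 1/4.
Weighted sum = 1/4.

1/4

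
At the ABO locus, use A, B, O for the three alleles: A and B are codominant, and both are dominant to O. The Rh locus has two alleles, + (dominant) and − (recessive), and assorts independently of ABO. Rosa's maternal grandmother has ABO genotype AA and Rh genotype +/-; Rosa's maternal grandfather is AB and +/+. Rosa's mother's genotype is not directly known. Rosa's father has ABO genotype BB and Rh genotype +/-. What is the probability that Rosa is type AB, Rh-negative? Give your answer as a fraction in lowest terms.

3/32

Rosa's mother's ABO genotype from AA × AB: 1/2 AA, 1/2 AB.
Crossing each possibility with the father BB and summing P(type AB): 1/2·1 + 1/2·1/2 = 3/4.
Similarly for Rh via the mother's Rh distribution: P(Rh-) = 1/8.
Independent loci: 3/4 × 1/8 = 3/32.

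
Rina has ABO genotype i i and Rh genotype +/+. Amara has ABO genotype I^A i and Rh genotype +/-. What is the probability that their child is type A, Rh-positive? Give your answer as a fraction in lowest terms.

ABO cross i i × I^A i → offspring phenotypes: 1/2 O, 1/2 A.
Rh cross +/+ × +/- → 1 Rh+.
Independent loci: P(type A, Rh-positive) = 1/2 × 1 = 1/2.

1/2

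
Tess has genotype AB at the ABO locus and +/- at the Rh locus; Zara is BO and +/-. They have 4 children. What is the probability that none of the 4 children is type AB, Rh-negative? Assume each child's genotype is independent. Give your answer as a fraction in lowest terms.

ABO cross AB × BO → 1/4 A, 1/2 B, 1/4 AB.
Rh cross +/- × +/- → 3/4 Rh+, 1/4 Rh-; so P(type AB, Rh-negative) = 1/4 × 1/4 = 1/16 per child.
P(not type AB, Rh-negative) = 15/16 for one child; (15/16)^4 = 50625/65536.

50625/65536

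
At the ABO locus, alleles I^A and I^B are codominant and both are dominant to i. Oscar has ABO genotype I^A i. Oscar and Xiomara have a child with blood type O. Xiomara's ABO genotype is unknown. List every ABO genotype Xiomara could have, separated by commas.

I^A i, I^B i, i i

For each candidate genotype of Xiomara, check whether crossing it with I^A i can produce every observed child phenotype.
  I^A I^A → possible child types {A} ✗
  I^A I^B → possible child types {A, B, AB} ✗
  I^A i → possible child types {O, A} ✓
  I^B I^B → possible child types {B, AB} ✗
  I^B i → possible child types {O, A, B, AB} ✓
  i i → possible child types {O, A} ✓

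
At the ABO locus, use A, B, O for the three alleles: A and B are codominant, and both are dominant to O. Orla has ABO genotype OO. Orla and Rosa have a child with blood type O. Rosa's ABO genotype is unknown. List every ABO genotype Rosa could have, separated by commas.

For each candidate genotype of Rosa, check whether crossing it with OO can produce every observed child phenotype.
  AA → possible child types {A} ✗
  AB → possible child types {A, B} ✗
  AO → possible child types {O, A} ✓
  BB → possible child types {B} ✗
  BO → possible child types {O, B} ✓
  OO → possible child types {O} ✓

AO, BO, OO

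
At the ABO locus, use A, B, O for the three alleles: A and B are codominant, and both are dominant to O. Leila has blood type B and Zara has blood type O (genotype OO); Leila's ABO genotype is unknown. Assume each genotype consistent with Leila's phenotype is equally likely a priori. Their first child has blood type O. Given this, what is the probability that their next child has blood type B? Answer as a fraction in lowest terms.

1/2

Possible genotypes: Leila ∈ {BB, BO}; Zara ∈ {OO}.
Weight each parental genotype pair by prior × P(type-O child):
  BO × OO: posterior weight 1; P(next child type B) = 1/2.
Weighted sum = 1/2.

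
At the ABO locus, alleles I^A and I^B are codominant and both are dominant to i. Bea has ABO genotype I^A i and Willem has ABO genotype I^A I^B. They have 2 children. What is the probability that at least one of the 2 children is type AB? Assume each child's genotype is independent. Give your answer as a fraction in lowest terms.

7/16

ABO cross I^A i × I^A I^B → 1/2 A, 1/4 B, 1/4 AB.
So P(type AB) = 1/4 per child.
P(none) = (3/4)^2 = 9/16; P(at least one) = 1 − 9/16 = 7/16.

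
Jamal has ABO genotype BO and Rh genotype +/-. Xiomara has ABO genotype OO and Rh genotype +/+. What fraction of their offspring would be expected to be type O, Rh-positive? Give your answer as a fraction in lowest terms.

1/2

ABO cross BO × OO → offspring phenotypes: 1/2 O, 1/2 B.
Rh cross +/- × +/+ → 1 Rh+.
Independent loci: P(type O, Rh-positive) = 1/2 × 1 = 1/2.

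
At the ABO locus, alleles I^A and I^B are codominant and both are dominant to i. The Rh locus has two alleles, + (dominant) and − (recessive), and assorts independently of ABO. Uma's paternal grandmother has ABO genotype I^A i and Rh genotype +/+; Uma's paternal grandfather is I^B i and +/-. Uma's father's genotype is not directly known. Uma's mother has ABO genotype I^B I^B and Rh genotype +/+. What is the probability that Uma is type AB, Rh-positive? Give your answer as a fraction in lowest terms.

Uma's father's ABO genotype from I^A i × I^B i: 1/4 I^A I^B, 1/4 I^A i, 1/4 I^B i, 1/4 i i.
Crossing each possibility with the mother I^B I^B and summing P(type AB): 1/4·1/2 + 1/4·1/2 + 1/4·0 + 1/4·0 = 1/4.
Similarly for Rh via the father's Rh distribution: P(Rh+) = 1.
Independent loci: 1/4 × 1 = 1/4.

1/4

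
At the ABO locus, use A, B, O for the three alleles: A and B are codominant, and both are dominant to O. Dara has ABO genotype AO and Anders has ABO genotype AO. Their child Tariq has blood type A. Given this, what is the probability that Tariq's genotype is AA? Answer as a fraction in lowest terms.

1/3

Cross AO × AO → 1/4 AA, 1/2 AO, 1/4 OO.
Type-A genotypes among offspring: AA (1/4), AO (1/2); total 3/4.
P(AA | type A) = (1/4) / (3/4) = 1/3.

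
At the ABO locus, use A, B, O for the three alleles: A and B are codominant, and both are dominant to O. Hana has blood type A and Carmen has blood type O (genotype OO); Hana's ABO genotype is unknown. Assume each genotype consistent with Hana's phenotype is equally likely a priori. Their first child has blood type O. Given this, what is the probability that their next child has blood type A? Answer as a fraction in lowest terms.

Possible genotypes: Hana ∈ {AA, AO}; Carmen ∈ {OO}.
Weight each parental genotype pair by prior × P(type-O child):
  AO × OO: posterior weight 1; P(next child type A) = 1/2.
Weighted sum = 1/2.

1/2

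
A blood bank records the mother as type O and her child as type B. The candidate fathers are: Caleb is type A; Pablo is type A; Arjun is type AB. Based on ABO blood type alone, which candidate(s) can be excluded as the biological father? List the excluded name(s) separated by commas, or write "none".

Caleb, Pablo

A candidate is excluded only if no genotype consistent with his phenotype could produce a type B child with a type O mother.
Caleb (type A): no genotype consistent with that phenotype can produce a type-B child with a type-O mother.
Pablo (type A): no genotype consistent with that phenotype can produce a type-B child with a type-O mother.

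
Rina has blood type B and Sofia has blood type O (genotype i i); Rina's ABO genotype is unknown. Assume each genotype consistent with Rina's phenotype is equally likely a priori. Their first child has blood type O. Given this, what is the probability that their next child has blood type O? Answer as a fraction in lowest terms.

1/2

Possible genotypes: Rina ∈ {I^B I^B, I^B i}; Sofia ∈ {i i}.
Weight each parental genotype pair by prior × P(type-O child):
  I^B i × i i: posterior weight 1; P(next child type O) = 1/2.
Weighted sum = 1/2.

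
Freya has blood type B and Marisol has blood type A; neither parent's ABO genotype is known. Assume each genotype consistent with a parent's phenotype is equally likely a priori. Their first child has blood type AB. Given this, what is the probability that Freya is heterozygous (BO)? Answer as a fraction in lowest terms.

Possible genotypes: Freya ∈ {BB, BO}; Marisol ∈ {AA, AO}.
Weight each parental genotype pair by prior × P(type-AB child):
  BB × AA: posterior weight 4/9.
  BB × AO: posterior weight 2/9.
  BO × AA: posterior weight 2/9.
  BO × AO: posterior weight 1/9.
Sum the posterior weight over pairs where Freya is BO: 1/3.

1/3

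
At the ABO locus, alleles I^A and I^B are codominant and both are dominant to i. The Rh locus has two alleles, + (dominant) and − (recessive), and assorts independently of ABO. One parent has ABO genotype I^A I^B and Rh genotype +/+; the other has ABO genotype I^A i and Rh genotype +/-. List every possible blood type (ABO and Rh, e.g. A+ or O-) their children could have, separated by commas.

Gametes from I^A I^B × I^A i give offspring ABO genotypes I^A I^A, I^A I^B, I^A i, I^B i, i.e. phenotypes A, B, AB.
Rh cross +/+ × +/- → phenotypes Rh+.
Combining independently: A+, B+, AB+.

A+, B+, AB+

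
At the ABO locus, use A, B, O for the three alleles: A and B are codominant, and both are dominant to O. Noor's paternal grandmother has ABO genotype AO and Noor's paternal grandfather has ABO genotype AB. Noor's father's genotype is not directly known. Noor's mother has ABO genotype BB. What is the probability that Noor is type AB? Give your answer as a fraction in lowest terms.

1/2

Noor's father's ABO genotype from AO × AB: 1/4 AA, 1/4 AB, 1/4 AO, 1/4 BO.
Crossing each possibility with the mother BB and summing P(type AB): 1/4·1 + 1/4·1/2 + 1/4·1/2 + 1/4·0 = 1/2.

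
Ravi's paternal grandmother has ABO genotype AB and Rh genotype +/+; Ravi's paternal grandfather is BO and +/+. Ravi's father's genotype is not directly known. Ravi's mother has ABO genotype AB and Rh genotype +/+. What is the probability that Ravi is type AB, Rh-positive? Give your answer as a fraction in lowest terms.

Ravi's father's ABO genotype from AB × BO: 1/4 AB, 1/4 AO, 1/4 BB, 1/4 BO.
Crossing each possibility with the mother AB and summing P(type AB): 1/4·1/2 + 1/4·1/4 + 1/4·1/2 + 1/4·1/4 = 3/8.
Similarly for Rh via the father's Rh distribution: P(Rh+) = 1.
Independent loci: 3/8 × 1 = 3/8.

3/8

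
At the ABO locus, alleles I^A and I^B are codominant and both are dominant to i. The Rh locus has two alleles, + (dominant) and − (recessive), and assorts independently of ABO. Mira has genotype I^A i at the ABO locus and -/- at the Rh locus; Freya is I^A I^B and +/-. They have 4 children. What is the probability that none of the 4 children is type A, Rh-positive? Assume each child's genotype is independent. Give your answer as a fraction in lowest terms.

81/256

ABO cross I^A i × I^A I^B → 1/2 A, 1/4 B, 1/4 AB.
Rh cross -/- × +/- → 1/2 Rh+, 1/2 Rh-; so P(type A, Rh-positive) = 1/2 × 1/2 = 1/4 per child.
P(not type A, Rh-positive) = 3/4 for one child; (3/4)^4 = 81/256.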